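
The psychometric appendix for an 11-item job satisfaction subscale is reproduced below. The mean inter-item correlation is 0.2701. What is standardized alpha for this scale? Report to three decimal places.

Standardized α = k·r̄ / (1 + (k−1)·r̄) = 11 × 0.2701 / (1 + 10 × 0.2701)
  = 2.9711 / 3.7010 = 0.803

standardized alpha = 0.803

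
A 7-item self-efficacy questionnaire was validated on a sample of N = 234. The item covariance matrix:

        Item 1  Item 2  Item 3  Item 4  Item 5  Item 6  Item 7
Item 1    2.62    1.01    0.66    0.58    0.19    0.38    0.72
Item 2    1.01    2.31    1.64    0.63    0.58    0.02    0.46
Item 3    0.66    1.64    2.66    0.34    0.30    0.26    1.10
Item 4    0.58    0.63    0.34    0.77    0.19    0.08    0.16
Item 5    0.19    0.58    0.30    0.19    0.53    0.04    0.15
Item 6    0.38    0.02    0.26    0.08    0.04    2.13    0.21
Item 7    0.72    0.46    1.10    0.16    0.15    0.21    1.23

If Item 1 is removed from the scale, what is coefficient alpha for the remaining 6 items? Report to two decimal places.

coefficient alpha = 0.67

Remaining items: Item 2, Item 3, Item 4, Item 5, Item 6, Item 7 (k = 6).
sum of item variances = 2.31 + 2.66 + 0.77 + 0.53 + 2.13 + 1.23 = 9.63
Var(T) = 9.63 + 2 × 6.16 = 21.95
α (item deleted) = (6/5)·(1 − 9.63/21.95) = 0.67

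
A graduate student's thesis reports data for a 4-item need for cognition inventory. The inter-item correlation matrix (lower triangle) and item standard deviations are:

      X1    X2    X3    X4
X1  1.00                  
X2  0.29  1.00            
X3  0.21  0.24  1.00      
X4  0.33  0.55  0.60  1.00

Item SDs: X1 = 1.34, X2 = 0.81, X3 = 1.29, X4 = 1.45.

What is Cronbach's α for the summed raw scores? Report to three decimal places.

Σσ²ᵢ = 1.34² + 0.81² + 1.29² + 1.45² = 6.2183
Covariances σ_ij = r_ij · s_i · s_j:
  σ(X1,X2) = 0.29 × 1.34 × 0.81 = 0.3148
  σ(X1,X3) = 0.21 × 1.34 × 1.29 = 0.3630
  σ(X1,X4) = 0.33 × 1.34 × 1.45 = 0.6412
  σ(X2,X3) = 0.24 × 0.81 × 1.29 = 0.2508
  σ(X2,X4) = 0.55 × 0.81 × 1.45 = 0.6460
  σ(X3,X4) = 0.60 × 1.29 × 1.45 = 1.1223
σ²_T = Σσ²ᵢ + 2·Σσ_ij = 6.2183 + 2 × 3.3381 = 12.8945
α = (4/3)·(1 − 6.2183/12.8945) = 0.690

α = 0.690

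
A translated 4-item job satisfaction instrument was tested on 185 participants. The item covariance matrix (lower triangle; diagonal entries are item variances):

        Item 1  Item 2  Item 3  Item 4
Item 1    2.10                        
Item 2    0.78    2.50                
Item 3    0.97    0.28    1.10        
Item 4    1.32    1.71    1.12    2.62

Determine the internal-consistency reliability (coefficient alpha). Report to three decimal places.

α = 0.797

sum of item variances = 2.10 + 2.50 + 1.10 + 2.62 = 8.32
Σ_{i<j} σ_ij = 6.18
σ²_T = 8.32 + 2 × 6.18 = 20.68
α = (k/(k−1))·(1 − sum of item variances/σ²_T) = (4/3)·(1 − 8.32/20.68) = 0.797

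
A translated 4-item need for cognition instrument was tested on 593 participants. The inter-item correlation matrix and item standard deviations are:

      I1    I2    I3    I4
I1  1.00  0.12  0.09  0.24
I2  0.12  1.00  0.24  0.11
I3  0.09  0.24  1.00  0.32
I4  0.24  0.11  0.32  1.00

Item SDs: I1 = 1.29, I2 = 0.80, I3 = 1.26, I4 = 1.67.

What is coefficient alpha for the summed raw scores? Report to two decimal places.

Σσ²ᵢ = 1.29² + 0.80² + 1.26² + 1.67² = 6.6806
Covariances σ_ij = r_ij · s_i · s_j:
  σ(I1,I2) = 0.12 × 1.29 × 0.80 = 0.1238
  σ(I1,I3) = 0.09 × 1.29 × 1.26 = 0.1463
  σ(I1,I4) = 0.24 × 1.29 × 1.67 = 0.5170
  σ(I2,I3) = 0.24 × 0.80 × 1.26 = 0.2419
  σ(I2,I4) = 0.11 × 0.80 × 1.67 = 0.1470
  σ(I3,I4) = 0.32 × 1.26 × 1.67 = 0.6733
σ²_T = Σσ²ᵢ + 2·Σσ_ij = 6.6806 + 2 × 1.8493 = 10.3792
α = (4/3)·(1 − 6.6806/10.3792) = 0.48

α = 0.48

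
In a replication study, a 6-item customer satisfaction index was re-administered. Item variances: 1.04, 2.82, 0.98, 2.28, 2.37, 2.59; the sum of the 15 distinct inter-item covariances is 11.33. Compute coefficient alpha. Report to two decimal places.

coefficient alpha = 0.78

Σσᵢ² = 1.04 + 2.82 + 0.98 + 2.28 + 2.37 + 2.59 = 12.08
Sum of distinct covariances = 11.33
total variance = Σσᵢ² + 2·Σcov = 12.08 + 2 × 11.33 = 34.74
α = (6/5)·(1 − 12.08/34.74) = 0.78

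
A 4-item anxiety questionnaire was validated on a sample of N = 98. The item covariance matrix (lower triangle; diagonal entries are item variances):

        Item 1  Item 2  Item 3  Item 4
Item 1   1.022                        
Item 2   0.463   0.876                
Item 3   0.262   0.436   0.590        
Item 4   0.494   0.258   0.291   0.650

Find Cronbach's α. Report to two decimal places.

sum of item variances = 1.022 + 0.876 + 0.590 + 0.650 = 3.138
Sum of the distinct covariances = 2.204
σ²_T = 3.138 + 2 × 2.204 = 7.546
α = (k/(k−1))·(1 − sum of item variances/σ²_T) = (4/3)·(1 − 3.138/7.546) = 0.78

α = 0.78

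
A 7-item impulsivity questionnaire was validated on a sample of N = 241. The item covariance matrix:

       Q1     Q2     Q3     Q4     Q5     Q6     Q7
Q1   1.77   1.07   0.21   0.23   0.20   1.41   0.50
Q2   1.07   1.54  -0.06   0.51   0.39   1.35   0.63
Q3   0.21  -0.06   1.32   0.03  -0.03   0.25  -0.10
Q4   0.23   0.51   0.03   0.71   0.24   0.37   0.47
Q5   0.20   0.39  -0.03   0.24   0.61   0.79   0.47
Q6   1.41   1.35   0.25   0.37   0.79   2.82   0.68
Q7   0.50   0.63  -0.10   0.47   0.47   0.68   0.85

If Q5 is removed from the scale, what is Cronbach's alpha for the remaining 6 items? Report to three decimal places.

Cronbach's alpha = 0.752

Remaining items: Q1, Q2, Q3, Q4, Q6, Q7 (k = 6).
Σσ²ᵢ = 1.77 + 1.54 + 1.32 + 0.71 + 2.82 + 0.85 = 9.01
Var(T) = 9.01 + 2 × 7.55 = 24.11
α (item deleted) = (6/5)·(1 − 9.01/24.11) = 0.752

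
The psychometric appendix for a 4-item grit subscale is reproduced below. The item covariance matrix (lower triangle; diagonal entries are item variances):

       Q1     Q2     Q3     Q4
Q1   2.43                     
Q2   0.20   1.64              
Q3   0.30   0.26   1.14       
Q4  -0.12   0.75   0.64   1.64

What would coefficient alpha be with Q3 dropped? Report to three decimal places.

Remaining items: Q1, Q2, Q4 (k = 3).
Σσᵢ² = 2.43 + 1.64 + 1.64 = 5.71
total variance = 5.71 + 2 × 0.83 = 7.37
α (item deleted) = (3/2)·(1 − 5.71/7.37) = 0.338

α = 0.338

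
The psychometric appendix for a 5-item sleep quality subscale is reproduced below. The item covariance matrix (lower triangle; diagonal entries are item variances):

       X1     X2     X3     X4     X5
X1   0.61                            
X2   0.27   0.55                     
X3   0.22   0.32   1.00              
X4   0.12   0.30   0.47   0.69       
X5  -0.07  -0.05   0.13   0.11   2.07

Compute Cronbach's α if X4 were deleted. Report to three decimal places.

Cronbach's α = 0.373

Remaining items: X1, X2, X3, X5 (k = 4).
Σσᵢ² = 0.61 + 0.55 + 1.00 + 2.07 = 4.23
σ²_T = 4.23 + 2 × 0.82 = 5.87
α (item deleted) = (4/3)·(1 − 4.23/5.87) = 0.373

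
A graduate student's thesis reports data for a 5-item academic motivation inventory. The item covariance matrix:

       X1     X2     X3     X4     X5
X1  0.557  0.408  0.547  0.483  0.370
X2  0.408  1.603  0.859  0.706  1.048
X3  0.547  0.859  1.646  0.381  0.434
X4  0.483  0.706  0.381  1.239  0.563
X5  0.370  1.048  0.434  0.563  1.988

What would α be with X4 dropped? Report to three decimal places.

Remaining items: X1, X2, X3, X5 (k = 4).
sum of item variances = 0.557 + 1.603 + 1.646 + 1.988 = 5.794
total variance = 5.794 + 2 × 3.666 = 13.126
α (item deleted) = (4/3)·(1 − 5.794/13.126) = 0.745

α = 0.745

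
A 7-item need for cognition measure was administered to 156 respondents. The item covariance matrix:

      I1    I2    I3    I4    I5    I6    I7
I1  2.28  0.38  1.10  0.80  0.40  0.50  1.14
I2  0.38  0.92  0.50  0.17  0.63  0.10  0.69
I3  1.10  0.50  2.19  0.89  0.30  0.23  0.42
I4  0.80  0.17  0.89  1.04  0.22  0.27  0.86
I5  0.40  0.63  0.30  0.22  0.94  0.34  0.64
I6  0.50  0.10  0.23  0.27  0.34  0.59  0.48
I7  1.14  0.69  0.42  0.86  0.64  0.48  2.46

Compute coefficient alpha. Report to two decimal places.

sum of item variances = 2.28 + 0.92 + 2.19 + 1.04 + 0.94 + 0.59 + 2.46 = 10.42
Sum of the distinct covariances = 11.06
σ²_T = 10.42 + 2 × 11.06 = 32.54
α = (k/(k−1))·(1 − sum of item variances/σ²_T) = (7/6)·(1 − 10.42/32.54) = 0.79

α = 0.79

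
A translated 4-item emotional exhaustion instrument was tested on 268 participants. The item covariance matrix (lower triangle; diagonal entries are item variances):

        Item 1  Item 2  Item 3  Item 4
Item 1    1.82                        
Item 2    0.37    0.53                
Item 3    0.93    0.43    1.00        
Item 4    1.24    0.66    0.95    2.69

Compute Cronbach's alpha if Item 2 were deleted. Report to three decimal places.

Cronbach's alpha = 0.797

Remaining items: Item 1, Item 3, Item 4 (k = 3).
Σσᵢ² = 1.82 + 1.00 + 2.69 = 5.51
total variance = 5.51 + 2 × 3.12 = 11.75
α (item deleted) = (3/2)·(1 − 5.51/11.75) = 0.797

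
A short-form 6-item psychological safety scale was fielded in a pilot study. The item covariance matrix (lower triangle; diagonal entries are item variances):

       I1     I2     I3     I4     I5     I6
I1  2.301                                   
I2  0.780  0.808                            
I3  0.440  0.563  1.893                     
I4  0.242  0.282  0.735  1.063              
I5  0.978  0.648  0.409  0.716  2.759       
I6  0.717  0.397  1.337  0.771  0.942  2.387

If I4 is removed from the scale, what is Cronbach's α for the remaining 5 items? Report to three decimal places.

Remaining items: I1, I2, I3, I5, I6 (k = 5).
Σσᵢ² = 2.301 + 0.808 + 1.893 + 2.759 + 2.387 = 10.148
σ²_T = 10.148 + 2 × 7.211 = 24.570
α (item deleted) = (5/4)·(1 − 10.148/24.570) = 0.734

Cronbach's α = 0.734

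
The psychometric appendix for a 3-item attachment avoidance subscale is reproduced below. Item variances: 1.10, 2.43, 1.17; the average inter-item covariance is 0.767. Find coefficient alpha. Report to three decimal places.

α = 0.742

Σσ²ᵢ = 1.10 + 2.43 + 1.17 = 4.70
Sum of the 3 distinct covariances = 3 × 0.767 = 2.301
Var(T) = Σσ²ᵢ + 2·Σcov = 4.70 + 2 × 2.301 = 9.302
α = (3/2)·(1 − 4.70/9.302) = 0.742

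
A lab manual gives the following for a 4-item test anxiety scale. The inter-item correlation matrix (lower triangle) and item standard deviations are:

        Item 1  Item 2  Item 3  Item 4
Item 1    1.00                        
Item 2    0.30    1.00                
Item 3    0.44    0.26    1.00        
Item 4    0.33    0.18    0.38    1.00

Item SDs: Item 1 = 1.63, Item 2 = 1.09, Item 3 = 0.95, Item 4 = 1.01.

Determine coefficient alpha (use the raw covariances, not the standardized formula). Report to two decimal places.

Σσ²ᵢ = 1.63² + 1.09² + 0.95² + 1.01² = 5.7676
Covariances σ_ij = r_ij · s_i · s_j:
  σ(Item 1,Item 2) = 0.30 × 1.63 × 1.09 = 0.5330
  σ(Item 1,Item 3) = 0.44 × 1.63 × 0.95 = 0.6813
  σ(Item 1,Item 4) = 0.33 × 1.63 × 1.01 = 0.5433
  σ(Item 2,Item 3) = 0.26 × 1.09 × 0.95 = 0.2692
  σ(Item 2,Item 4) = 0.18 × 1.09 × 1.01 = 0.1982
  σ(Item 3,Item 4) = 0.38 × 0.95 × 1.01 = 0.3646
σ²_T = Σσ²ᵢ + 2·Σσ_ij = 5.7676 + 2 × 2.5896 = 10.9468
α = (4/3)·(1 − 5.7676/10.9468) = 0.63

coefficient alpha = 0.63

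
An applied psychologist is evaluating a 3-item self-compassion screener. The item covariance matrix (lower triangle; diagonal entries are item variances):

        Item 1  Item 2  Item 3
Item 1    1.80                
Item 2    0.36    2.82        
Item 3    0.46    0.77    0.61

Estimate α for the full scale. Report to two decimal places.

Σσ²ᵢ = 1.80 + 2.82 + 0.61 = 5.23
Sum of the distinct covariances = 1.59
σ²_total = 5.23 + 2 × 1.59 = 8.41
α = (k/(k−1))·(1 − Σσ²ᵢ/σ²_total) = (3/2)·(1 − 5.23/8.41) = 0.57

α = 0.57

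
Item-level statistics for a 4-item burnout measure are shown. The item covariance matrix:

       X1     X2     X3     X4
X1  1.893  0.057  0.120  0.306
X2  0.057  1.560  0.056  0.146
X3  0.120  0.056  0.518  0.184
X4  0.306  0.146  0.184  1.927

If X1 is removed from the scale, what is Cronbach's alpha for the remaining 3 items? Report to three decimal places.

Cronbach's alpha = 0.242

Remaining items: X2, X3, X4 (k = 3).
Σσᵢ² = 1.560 + 0.518 + 1.927 = 4.005
σ²_T = 4.005 + 2 × 0.386 = 4.777
α (item deleted) = (3/2)·(1 − 4.005/4.777) = 0.242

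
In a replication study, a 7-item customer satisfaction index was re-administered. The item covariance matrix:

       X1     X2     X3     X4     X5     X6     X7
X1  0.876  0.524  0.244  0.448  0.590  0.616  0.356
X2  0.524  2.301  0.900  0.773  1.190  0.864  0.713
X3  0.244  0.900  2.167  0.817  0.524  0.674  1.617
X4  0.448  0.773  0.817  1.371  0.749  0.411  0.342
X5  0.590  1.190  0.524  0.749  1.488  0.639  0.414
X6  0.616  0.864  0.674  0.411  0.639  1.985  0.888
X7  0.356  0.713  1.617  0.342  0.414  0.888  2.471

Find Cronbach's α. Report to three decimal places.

α = 0.809

Σσ²ᵢ = 0.876 + 2.301 + 2.167 + 1.371 + 1.488 + 1.985 + 2.471 = 12.659
Sum of the distinct covariances = 14.293
Var(T) = 12.659 + 2 × 14.293 = 41.245
α = (k/(k−1))·(1 − Σσ²ᵢ/Var(T)) = (7/6)·(1 − 12.659/41.245) = 0.809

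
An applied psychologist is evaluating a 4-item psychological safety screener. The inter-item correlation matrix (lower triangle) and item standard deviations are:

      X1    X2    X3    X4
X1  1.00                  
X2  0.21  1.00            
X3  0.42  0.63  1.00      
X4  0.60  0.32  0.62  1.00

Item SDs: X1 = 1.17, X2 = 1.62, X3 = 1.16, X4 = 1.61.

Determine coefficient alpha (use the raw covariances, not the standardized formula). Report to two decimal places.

Σσ²ᵢ = 1.17² + 1.62² + 1.16² + 1.61² = 7.9310
Covariances σ_ij = r_ij · s_i · s_j:
  σ(X1,X2) = 0.21 × 1.17 × 1.62 = 0.3980
  σ(X1,X3) = 0.42 × 1.17 × 1.16 = 0.5700
  σ(X1,X4) = 0.60 × 1.17 × 1.61 = 1.1302
  σ(X2,X3) = 0.63 × 1.62 × 1.16 = 1.1839
  σ(X2,X4) = 0.32 × 1.62 × 1.61 = 0.8346
  σ(X3,X4) = 0.62 × 1.16 × 1.61 = 1.1579
σ²_T = Σσ²ᵢ + 2·Σσ_ij = 7.9310 + 2 × 5.2746 = 18.4802
α = (4/3)·(1 − 7.9310/18.4802) = 0.76

coefficient alpha = 0.76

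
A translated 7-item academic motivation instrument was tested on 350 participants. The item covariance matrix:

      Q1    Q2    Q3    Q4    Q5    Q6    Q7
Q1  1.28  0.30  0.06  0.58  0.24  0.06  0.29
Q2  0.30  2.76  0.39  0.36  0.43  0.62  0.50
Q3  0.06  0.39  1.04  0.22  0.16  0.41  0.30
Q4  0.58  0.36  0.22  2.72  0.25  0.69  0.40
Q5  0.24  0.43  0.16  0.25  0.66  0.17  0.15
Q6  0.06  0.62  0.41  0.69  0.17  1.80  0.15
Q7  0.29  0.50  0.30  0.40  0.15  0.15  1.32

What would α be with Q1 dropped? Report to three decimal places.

α = 0.603

Remaining items: Q2, Q3, Q4, Q5, Q6, Q7 (k = 6).
sum of item variances = 2.76 + 1.04 + 2.72 + 0.66 + 1.80 + 1.32 = 10.30
σ²_T = 10.30 + 2 × 5.20 = 20.70
α (item deleted) = (6/5)·(1 − 10.30/20.70) = 0.603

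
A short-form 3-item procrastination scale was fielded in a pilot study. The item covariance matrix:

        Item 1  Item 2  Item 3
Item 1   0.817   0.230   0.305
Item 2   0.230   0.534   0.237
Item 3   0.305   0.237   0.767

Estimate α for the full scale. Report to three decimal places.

sum of item variances = 0.817 + 0.534 + 0.767 = 2.118
Σ_{i<j} σ_ij = 0.772
σ²_T = 2.118 + 2 × 0.772 = 3.662
α = (k/(k−1))·(1 − sum of item variances/σ²_T) = (3/2)·(1 − 2.118/3.662) = 0.632

α = 0.632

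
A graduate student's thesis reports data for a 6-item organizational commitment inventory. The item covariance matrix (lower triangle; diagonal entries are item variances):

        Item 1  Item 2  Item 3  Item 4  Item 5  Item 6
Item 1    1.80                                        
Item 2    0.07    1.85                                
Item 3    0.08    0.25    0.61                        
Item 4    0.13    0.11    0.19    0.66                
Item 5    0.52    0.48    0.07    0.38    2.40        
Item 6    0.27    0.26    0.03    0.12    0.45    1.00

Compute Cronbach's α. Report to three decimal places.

α = 0.541

Σσᵢ² = 1.80 + 1.85 + 0.61 + 0.66 + 2.40 + 1.00 = 8.32
Σ_{i<j} σ_ij = 3.41
Var(T) = 8.32 + 2 × 3.41 = 15.14
α = (k/(k−1))·(1 − Σσᵢ²/Var(T)) = (6/5)·(1 − 8.32/15.14) = 0.541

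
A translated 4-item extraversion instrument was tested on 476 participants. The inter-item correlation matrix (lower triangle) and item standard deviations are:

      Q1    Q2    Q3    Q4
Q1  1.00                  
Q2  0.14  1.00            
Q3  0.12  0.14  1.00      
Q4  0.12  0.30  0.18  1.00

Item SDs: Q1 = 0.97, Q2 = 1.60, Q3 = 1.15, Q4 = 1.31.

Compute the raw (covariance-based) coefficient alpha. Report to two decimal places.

coefficient alpha = 0.45

Σσ²ᵢ = 0.97² + 1.60² + 1.15² + 1.31² = 6.5395
Covariances σ_ij = r_ij · s_i · s_j:
  σ(Q1,Q2) = 0.14 × 0.97 × 1.60 = 0.2173
  σ(Q1,Q3) = 0.12 × 0.97 × 1.15 = 0.1339
  σ(Q1,Q4) = 0.12 × 0.97 × 1.31 = 0.1525
  σ(Q2,Q3) = 0.14 × 1.60 × 1.15 = 0.2576
  σ(Q2,Q4) = 0.30 × 1.60 × 1.31 = 0.6288
  σ(Q3,Q4) = 0.18 × 1.15 × 1.31 = 0.2712
σ²_T = Σσ²ᵢ + 2·Σσ_ij = 6.5395 + 2 × 1.6613 = 9.8621
α = (4/3)·(1 − 6.5395/9.8621) = 0.45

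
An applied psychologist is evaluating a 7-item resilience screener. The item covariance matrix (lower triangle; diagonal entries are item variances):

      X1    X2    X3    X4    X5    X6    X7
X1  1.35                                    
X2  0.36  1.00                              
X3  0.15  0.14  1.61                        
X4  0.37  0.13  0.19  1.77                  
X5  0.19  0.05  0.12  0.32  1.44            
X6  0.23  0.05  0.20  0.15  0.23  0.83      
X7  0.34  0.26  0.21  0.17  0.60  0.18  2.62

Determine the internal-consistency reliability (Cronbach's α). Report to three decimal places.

Σσᵢ² = 1.35 + 1.00 + 1.61 + 1.77 + 1.44 + 0.83 + 2.62 = 10.62
Sum of the distinct covariances = 4.64
Var(T) = 10.62 + 2 × 4.64 = 19.90
α = (k/(k−1))·(1 − Σσᵢ²/Var(T)) = (7/6)·(1 − 10.62/19.90) = 0.544

α = 0.544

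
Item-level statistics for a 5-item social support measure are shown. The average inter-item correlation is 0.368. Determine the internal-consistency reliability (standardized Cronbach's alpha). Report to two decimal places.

standardized Cronbach's alpha = 0.74

Standardized α = k·r̄ / (1 + (k−1)·r̄) = 5 × 0.368 / (1 + 4 × 0.368)
  = 1.8400 / 2.4720 = 0.74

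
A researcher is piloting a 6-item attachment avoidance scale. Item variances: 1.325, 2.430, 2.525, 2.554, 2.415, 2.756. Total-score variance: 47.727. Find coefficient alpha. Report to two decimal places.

Σσ²ᵢ = 1.325 + 2.430 + 2.525 + 2.554 + 2.415 + 2.756 = 14.005
α = (k/(k−1))·(1 − Σσ²ᵢ/σ²_total) = (6/5)·(1 − 14.005/47.727) = 0.85

α = 0.85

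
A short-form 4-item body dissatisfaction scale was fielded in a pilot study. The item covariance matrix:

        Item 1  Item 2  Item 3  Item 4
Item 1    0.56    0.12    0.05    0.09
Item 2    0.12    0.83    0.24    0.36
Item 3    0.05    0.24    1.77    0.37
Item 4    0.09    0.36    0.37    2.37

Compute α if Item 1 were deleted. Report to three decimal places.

α = 0.421

Remaining items: Item 2, Item 3, Item 4 (k = 3).
ΣVar(i) = 0.83 + 1.77 + 2.37 = 4.97
Var(T) = 4.97 + 2 × 0.97 = 6.91
α (item deleted) = (3/2)·(1 − 4.97/6.91) = 0.421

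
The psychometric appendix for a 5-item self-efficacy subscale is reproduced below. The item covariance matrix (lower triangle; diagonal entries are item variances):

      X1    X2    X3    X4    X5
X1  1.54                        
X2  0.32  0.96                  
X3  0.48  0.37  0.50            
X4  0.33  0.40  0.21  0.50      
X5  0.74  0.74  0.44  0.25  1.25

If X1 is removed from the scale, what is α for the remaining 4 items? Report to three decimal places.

Remaining items: X2, X3, X4, X5 (k = 4).
sum of item variances = 0.96 + 0.50 + 0.50 + 1.25 = 3.21
total variance = 3.21 + 2 × 2.41 = 8.03
α (item deleted) = (4/3)·(1 − 3.21/8.03) = 0.800

α = 0.800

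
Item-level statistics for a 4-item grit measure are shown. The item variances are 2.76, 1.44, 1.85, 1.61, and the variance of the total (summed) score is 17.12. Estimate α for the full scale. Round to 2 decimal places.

α = 0.74

ΣVar(i) = 2.76 + 1.44 + 1.85 + 1.61 = 7.66
α = (k/(k−1))·(1 − ΣVar(i)/total variance) = (4/3)·(1 − 7.66/17.12) = 0.74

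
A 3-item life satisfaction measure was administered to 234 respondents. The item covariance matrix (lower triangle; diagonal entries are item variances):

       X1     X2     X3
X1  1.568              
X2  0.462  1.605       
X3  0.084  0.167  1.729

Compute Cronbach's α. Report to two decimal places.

Σσ²ᵢ = 1.568 + 1.605 + 1.729 = 4.902
Sum of the distinct covariances = 0.713
Var(T) = 4.902 + 2 × 0.713 = 6.328
α = (k/(k−1))·(1 − Σσ²ᵢ/Var(T)) = (3/2)·(1 − 4.902/6.328) = 0.34

α = 0.34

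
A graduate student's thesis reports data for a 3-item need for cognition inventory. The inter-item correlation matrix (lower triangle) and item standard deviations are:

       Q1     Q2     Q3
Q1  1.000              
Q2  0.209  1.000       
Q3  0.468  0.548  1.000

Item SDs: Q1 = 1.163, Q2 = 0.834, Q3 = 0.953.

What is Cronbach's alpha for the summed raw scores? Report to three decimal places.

Σσ²ᵢ = 1.163² + 0.834² + 0.953² = 2.9563
Covariances σ_ij = r_ij · s_i · s_j:
  σ(Q1,Q2) = 0.209 × 1.163 × 0.834 = 0.2027
  σ(Q1,Q3) = 0.468 × 1.163 × 0.953 = 0.5187
  σ(Q2,Q3) = 0.548 × 0.834 × 0.953 = 0.4356
σ²_T = Σσ²ᵢ + 2·Σσ_ij = 2.9563 + 2 × 1.1570 = 5.2703
α = (3/2)·(1 − 2.9563/5.2703) = 0.659

Cronbach's alpha = 0.659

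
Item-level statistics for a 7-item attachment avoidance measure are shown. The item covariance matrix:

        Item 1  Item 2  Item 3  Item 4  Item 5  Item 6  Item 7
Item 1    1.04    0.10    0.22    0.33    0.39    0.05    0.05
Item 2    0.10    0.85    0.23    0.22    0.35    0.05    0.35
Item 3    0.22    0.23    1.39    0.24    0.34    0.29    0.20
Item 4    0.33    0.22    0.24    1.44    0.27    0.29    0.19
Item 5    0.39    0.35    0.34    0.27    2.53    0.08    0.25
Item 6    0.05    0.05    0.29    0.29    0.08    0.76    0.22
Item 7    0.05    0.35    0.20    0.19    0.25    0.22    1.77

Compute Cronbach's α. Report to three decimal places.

Cronbach's α = 0.572

Σσ²ᵢ = 1.04 + 0.85 + 1.39 + 1.44 + 2.53 + 0.76 + 1.77 = 9.78
Σ_{i<j} σ_ij = 4.71
σ²_T = 9.78 + 2 × 4.71 = 19.20
α = (k/(k−1))·(1 − Σσ²ᵢ/σ²_T) = (7/6)·(1 − 9.78/19.20) = 0.572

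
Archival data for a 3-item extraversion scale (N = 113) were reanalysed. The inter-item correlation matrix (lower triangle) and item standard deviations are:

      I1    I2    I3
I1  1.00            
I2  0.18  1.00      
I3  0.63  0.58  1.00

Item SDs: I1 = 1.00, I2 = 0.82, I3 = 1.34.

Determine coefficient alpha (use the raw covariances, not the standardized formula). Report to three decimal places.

α = 0.727

Σσ²ᵢ = 1.00² + 0.82² + 1.34² = 3.4680
Covariances σ_ij = r_ij · s_i · s_j:
  σ(I1,I2) = 0.18 × 1.00 × 0.82 = 0.1476
  σ(I1,I3) = 0.63 × 1.00 × 1.34 = 0.8442
  σ(I2,I3) = 0.58 × 0.82 × 1.34 = 0.6373
σ²_T = Σσ²ᵢ + 2·Σσ_ij = 3.4680 + 2 × 1.6291 = 6.7262
α = (3/2)·(1 − 3.4680/6.7262) = 0.727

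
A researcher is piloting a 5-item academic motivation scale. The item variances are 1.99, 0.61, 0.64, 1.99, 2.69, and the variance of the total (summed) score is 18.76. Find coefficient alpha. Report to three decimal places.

sum of item variances = 1.99 + 0.61 + 0.64 + 1.99 + 2.69 = 7.92
α = (k/(k−1))·(1 − sum of item variances/Var(T)) = (5/4)·(1 − 7.92/18.76) = 0.722

α = 0.722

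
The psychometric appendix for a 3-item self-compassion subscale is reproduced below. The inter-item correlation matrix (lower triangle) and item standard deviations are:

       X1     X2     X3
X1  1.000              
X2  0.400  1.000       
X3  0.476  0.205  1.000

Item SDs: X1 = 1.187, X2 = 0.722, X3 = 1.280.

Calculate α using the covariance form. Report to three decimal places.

α = 0.620

Σσ²ᵢ = 1.187² + 0.722² + 1.280² = 3.5687
Covariances σ_ij = r_ij · s_i · s_j:
  σ(X1,X2) = 0.400 × 1.187 × 0.722 = 0.3428
  σ(X1,X3) = 0.476 × 1.187 × 1.280 = 0.7232
  σ(X2,X3) = 0.205 × 0.722 × 1.280 = 0.1895
σ²_T = Σσ²ᵢ + 2·Σσ_ij = 3.5687 + 2 × 1.2555 = 6.0797
α = (3/2)·(1 − 3.5687/6.0797) = 0.620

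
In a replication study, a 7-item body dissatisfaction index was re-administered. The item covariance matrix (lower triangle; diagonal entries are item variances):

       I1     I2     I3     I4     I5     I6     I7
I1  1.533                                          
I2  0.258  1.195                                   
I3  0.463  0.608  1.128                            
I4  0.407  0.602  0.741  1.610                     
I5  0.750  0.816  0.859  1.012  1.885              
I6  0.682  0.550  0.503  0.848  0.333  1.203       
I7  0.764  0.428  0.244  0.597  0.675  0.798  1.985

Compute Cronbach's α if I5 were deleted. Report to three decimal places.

Remaining items: I1, I2, I3, I4, I6, I7 (k = 6).
ΣVar(i) = 1.533 + 1.195 + 1.128 + 1.610 + 1.203 + 1.985 = 8.654
σ²_total = 8.654 + 2 × 8.493 = 25.640
α (item deleted) = (6/5)·(1 − 8.654/25.640) = 0.795

α = 0.795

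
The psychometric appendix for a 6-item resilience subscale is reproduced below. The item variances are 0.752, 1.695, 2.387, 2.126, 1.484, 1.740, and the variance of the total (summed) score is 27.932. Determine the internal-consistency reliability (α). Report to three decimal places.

α = 0.762

Σσᵢ² = 0.752 + 1.695 + 2.387 + 2.126 + 1.484 + 1.740 = 10.184
α = (k/(k−1))·(1 − Σσᵢ²/Var(T)) = (6/5)·(1 − 10.184/27.932) = 0.762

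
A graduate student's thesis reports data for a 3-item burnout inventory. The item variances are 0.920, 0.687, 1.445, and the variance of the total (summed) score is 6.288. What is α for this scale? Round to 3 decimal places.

Σσ²ᵢ = 0.920 + 0.687 + 1.445 = 3.052
α = (k/(k−1))·(1 − Σσ²ᵢ/total variance) = (3/2)·(1 − 3.052/6.288) = 0.772

α = 0.772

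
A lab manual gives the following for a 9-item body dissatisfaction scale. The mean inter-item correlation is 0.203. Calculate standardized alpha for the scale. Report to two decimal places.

standardized alpha = 0.70

Standardized α = k·r̄ / (1 + (k−1)·r̄) = 9 × 0.203 / (1 + 8 × 0.203)
  = 1.8270 / 2.6240 = 0.70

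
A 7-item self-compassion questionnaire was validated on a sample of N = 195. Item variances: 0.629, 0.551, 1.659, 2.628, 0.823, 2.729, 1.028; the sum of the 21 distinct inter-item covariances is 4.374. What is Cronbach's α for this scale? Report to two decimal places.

α = 0.54

ΣVar(i) = 0.629 + 0.551 + 1.659 + 2.628 + 0.823 + 2.729 + 1.028 = 10.047
Sum of distinct covariances = 4.374
total variance = ΣVar(i) + 2·Σcov = 10.047 + 2 × 4.374 = 18.795
α = (7/6)·(1 − 10.047/18.795) = 0.54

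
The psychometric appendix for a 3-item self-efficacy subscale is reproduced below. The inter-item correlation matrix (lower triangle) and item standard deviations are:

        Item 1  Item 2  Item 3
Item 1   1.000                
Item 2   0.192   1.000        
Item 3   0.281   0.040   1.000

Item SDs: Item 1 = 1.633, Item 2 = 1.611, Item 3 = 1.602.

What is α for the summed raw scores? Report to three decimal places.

Σσ²ᵢ = 1.633² + 1.611² + 1.602² = 7.8284
Covariances σ_ij = r_ij · s_i · s_j:
  σ(Item 1,Item 2) = 0.192 × 1.633 × 1.611 = 0.5051
  σ(Item 1,Item 3) = 0.281 × 1.633 × 1.602 = 0.7351
  σ(Item 2,Item 3) = 0.040 × 1.611 × 1.602 = 0.1032
σ²_T = Σσ²ᵢ + 2·Σσ_ij = 7.8284 + 2 × 1.3434 = 10.5152
α = (3/2)·(1 − 7.8284/10.5152) = 0.383

α = 0.383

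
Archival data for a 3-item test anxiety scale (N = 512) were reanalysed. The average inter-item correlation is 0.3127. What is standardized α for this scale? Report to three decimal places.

Standardized α = k·r̄ / (1 + (k−1)·r̄) = 3 × 0.3127 / (1 + 2 × 0.3127)
  = 0.9381 / 1.6254 = 0.577

standardized α = 0.577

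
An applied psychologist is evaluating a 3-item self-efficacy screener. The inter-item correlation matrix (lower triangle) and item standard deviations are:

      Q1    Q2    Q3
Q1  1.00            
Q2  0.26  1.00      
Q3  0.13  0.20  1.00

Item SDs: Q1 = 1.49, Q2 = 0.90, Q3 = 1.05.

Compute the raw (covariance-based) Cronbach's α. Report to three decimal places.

Σσ²ᵢ = 1.49² + 0.90² + 1.05² = 4.1326
Covariances σ_ij = r_ij · s_i · s_j:
  σ(Q1,Q2) = 0.26 × 1.49 × 0.90 = 0.3487
  σ(Q1,Q3) = 0.13 × 1.49 × 1.05 = 0.2034
  σ(Q2,Q3) = 0.20 × 0.90 × 1.05 = 0.1890
σ²_T = Σσ²ᵢ + 2·Σσ_ij = 4.1326 + 2 × 0.7411 = 5.6148
α = (3/2)·(1 − 4.1326/5.6148) = 0.396

α = 0.396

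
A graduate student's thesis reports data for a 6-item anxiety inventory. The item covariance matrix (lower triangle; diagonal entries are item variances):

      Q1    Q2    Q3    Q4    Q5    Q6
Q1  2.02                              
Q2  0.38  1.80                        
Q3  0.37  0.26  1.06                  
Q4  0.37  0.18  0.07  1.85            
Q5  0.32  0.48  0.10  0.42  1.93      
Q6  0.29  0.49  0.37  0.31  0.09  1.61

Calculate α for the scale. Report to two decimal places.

α = 0.56

Σσ²ᵢ = 2.02 + 1.80 + 1.06 + 1.85 + 1.93 + 1.61 = 10.27
Sum of the distinct covariances = 4.50
Var(T) = 10.27 + 2 × 4.50 = 19.27
α = (k/(k−1))·(1 − Σσ²ᵢ/Var(T)) = (6/5)·(1 − 10.27/19.27) = 0.56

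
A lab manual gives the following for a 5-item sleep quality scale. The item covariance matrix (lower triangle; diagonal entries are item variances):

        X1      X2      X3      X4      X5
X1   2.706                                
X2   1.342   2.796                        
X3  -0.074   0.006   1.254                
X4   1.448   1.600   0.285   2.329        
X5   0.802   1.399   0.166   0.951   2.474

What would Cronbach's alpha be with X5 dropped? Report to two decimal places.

Cronbach's alpha = 0.67

Remaining items: X1, X2, X3, X4 (k = 4).
Σσᵢ² = 2.706 + 2.796 + 1.254 + 2.329 = 9.085
Var(T) = 9.085 + 2 × 4.607 = 18.299
α (item deleted) = (4/3)·(1 − 9.085/18.299) = 0.67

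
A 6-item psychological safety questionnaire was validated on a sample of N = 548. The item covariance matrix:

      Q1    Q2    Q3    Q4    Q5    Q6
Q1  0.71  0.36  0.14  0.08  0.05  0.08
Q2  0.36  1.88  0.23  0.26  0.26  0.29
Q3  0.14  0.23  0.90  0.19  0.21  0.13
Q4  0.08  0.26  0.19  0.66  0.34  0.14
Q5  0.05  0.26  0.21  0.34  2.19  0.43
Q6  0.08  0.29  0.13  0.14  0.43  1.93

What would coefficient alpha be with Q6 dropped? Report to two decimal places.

Remaining items: Q1, Q2, Q3, Q4, Q5 (k = 5).
ΣVar(i) = 0.71 + 1.88 + 0.90 + 0.66 + 2.19 = 6.34
Var(T) = 6.34 + 2 × 2.12 = 10.58
α (item deleted) = (5/4)·(1 − 6.34/10.58) = 0.50

α = 0.50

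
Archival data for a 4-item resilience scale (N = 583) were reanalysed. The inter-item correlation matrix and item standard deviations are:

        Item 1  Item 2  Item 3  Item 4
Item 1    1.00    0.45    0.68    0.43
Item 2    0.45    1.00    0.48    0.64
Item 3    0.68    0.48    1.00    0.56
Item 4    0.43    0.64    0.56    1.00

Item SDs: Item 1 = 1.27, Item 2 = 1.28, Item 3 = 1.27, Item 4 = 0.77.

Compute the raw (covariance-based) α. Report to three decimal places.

Σσ²ᵢ = 1.27² + 1.28² + 1.27² + 0.77² = 5.4571
Covariances σ_ij = r_ij · s_i · s_j:
  σ(Item 1,Item 2) = 0.45 × 1.27 × 1.28 = 0.7315
  σ(Item 1,Item 3) = 0.68 × 1.27 × 1.27 = 1.0968
  σ(Item 1,Item 4) = 0.43 × 1.27 × 0.77 = 0.4205
  σ(Item 2,Item 3) = 0.48 × 1.28 × 1.27 = 0.7803
  σ(Item 2,Item 4) = 0.64 × 1.28 × 0.77 = 0.6308
  σ(Item 3,Item 4) = 0.56 × 1.27 × 0.77 = 0.5476
σ²_T = Σσ²ᵢ + 2·Σσ_ij = 5.4571 + 2 × 4.2075 = 13.8721
α = (4/3)·(1 − 5.4571/13.8721) = 0.809

α = 0.809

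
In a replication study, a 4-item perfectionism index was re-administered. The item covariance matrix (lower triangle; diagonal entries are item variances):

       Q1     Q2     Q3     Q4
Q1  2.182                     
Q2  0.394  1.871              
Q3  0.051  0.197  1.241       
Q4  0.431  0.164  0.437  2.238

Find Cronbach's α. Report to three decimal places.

sum of item variances = 2.182 + 1.871 + 1.241 + 2.238 = 7.532
Sum of off-diagonal covariances = 1.674
Var(T) = 7.532 + 2 × 1.674 = 10.880
α = (k/(k−1))·(1 − sum of item variances/Var(T)) = (4/3)·(1 − 7.532/10.880) = 0.410

Cronbach's α = 0.410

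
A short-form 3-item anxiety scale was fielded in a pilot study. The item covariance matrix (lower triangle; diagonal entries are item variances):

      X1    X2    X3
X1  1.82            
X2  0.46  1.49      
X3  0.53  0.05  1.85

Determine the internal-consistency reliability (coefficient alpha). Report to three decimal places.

α = 0.431

ΣVar(i) = 1.82 + 1.49 + 1.85 = 5.16
Σ_{i<j} σ_ij = 1.04
σ²_total = 5.16 + 2 × 1.04 = 7.24
α = (k/(k−1))·(1 − ΣVar(i)/σ²_total) = (3/2)·(1 − 5.16/7.24) = 0.431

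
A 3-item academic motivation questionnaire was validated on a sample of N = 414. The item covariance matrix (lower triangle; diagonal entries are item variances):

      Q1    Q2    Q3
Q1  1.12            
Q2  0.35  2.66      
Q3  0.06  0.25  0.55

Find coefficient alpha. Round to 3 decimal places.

sum of item variances = 1.12 + 2.66 + 0.55 = 4.33
Sum of off-diagonal covariances = 0.66
Var(T) = 4.33 + 2 × 0.66 = 5.65
α = (k/(k−1))·(1 − sum of item variances/Var(T)) = (3/2)·(1 − 4.33/5.65) = 0.350

α = 0.350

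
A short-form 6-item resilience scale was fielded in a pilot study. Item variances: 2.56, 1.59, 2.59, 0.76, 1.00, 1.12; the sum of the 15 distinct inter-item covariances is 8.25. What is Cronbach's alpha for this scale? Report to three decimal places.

Σσᵢ² = 2.56 + 1.59 + 2.59 + 0.76 + 1.00 + 1.12 = 9.62
Sum of distinct covariances = 8.25
σ²_T = Σσᵢ² + 2·Σcov = 9.62 + 2 × 8.25 = 26.12
α = (6/5)·(1 − 9.62/26.12) = 0.758

α = 0.758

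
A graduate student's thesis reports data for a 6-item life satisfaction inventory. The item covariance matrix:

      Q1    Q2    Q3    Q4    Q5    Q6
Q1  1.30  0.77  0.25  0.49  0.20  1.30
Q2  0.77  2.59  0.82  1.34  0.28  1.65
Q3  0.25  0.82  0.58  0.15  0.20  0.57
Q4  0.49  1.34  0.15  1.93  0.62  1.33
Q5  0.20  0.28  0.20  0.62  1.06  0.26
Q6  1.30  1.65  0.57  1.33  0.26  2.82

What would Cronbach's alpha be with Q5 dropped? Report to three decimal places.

α = 0.816

Remaining items: Q1, Q2, Q3, Q4, Q6 (k = 5).
ΣVar(i) = 1.30 + 2.59 + 0.58 + 1.93 + 2.82 = 9.22
total variance = 9.22 + 2 × 8.67 = 26.56
α (item deleted) = (5/4)·(1 − 9.22/26.56) = 0.816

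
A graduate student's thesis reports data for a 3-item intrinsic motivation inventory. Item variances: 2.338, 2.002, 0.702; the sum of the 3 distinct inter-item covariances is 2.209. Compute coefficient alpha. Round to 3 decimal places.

α = 0.701

ΣVar(i) = 2.338 + 2.002 + 0.702 = 5.042
Sum of distinct covariances = 2.209
Var(T) = ΣVar(i) + 2·Σcov = 5.042 + 2 × 2.209 = 9.460
α = (3/2)·(1 − 5.042/9.460) = 0.701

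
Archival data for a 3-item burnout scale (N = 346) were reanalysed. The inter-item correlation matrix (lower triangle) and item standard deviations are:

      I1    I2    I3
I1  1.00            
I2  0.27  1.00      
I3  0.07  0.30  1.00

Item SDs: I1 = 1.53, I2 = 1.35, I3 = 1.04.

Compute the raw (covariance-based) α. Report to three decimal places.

Σσ²ᵢ = 1.53² + 1.35² + 1.04² = 5.2450
Covariances σ_ij = r_ij · s_i · s_j:
  σ(I1,I2) = 0.27 × 1.53 × 1.35 = 0.5577
  σ(I1,I3) = 0.07 × 1.53 × 1.04 = 0.1114
  σ(I2,I3) = 0.30 × 1.35 × 1.04 = 0.4212
σ²_T = Σσ²ᵢ + 2·Σσ_ij = 5.2450 + 2 × 1.0903 = 7.4256
α = (3/2)·(1 − 5.2450/7.4256) = 0.440

α = 0.440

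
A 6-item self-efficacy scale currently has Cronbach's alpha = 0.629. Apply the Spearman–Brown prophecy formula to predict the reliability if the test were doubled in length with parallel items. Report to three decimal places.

predicted reliability = 0.772

Length factor m = 2
α' = m·α / (1 + (m−1)·α)
   = 2 × 0.629 / (1 + (2 − 1) × 0.629)
   = 1.2580 / 1.6290 = 0.772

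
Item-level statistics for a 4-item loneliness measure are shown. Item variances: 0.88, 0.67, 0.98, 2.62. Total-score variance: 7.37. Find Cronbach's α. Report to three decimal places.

α = 0.402

sum of item variances = 0.88 + 0.67 + 0.98 + 2.62 = 5.15
α = (k/(k−1))·(1 − sum of item variances/σ²_T) = (4/3)·(1 − 5.15/7.37) = 0.402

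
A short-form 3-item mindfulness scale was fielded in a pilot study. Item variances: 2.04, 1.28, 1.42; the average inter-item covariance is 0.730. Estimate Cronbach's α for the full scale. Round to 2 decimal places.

α = 0.72

sum of item variances = 2.04 + 1.28 + 1.42 = 4.74
Sum of the 3 distinct covariances = 3 × 0.730 = 2.190
σ²_T = sum of item variances + 2·Σcov = 4.74 + 2 × 2.190 = 9.120
α = (3/2)·(1 − 4.74/9.120) = 0.72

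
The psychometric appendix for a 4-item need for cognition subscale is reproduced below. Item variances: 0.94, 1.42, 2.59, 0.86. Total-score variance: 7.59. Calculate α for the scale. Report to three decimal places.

Σσᵢ² = 0.94 + 1.42 + 2.59 + 0.86 = 5.81
α = (k/(k−1))·(1 − Σσᵢ²/Var(T)) = (4/3)·(1 − 5.81/7.59) = 0.313

α = 0.313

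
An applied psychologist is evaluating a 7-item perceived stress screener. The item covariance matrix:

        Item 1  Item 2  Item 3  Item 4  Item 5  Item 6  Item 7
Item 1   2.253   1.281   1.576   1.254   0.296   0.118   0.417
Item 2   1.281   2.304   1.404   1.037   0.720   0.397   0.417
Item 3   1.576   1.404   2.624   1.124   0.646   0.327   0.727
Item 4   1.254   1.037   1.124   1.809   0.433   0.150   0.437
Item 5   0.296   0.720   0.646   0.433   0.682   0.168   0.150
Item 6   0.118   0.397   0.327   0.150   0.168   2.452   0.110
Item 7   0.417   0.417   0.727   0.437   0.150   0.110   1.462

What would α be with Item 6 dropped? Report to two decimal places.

Remaining items: Item 1, Item 2, Item 3, Item 4, Item 5, Item 7 (k = 6).
sum of item variances = 2.253 + 2.304 + 2.624 + 1.809 + 0.682 + 1.462 = 11.134
σ²_total = 11.134 + 2 × 11.919 = 34.972
α (item deleted) = (6/5)·(1 − 11.134/34.972) = 0.82

α = 0.82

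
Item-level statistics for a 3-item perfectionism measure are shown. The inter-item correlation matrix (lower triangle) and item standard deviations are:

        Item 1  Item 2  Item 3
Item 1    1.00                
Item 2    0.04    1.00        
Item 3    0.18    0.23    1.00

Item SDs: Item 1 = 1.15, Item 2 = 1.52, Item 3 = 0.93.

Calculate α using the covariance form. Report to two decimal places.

α = 0.31

Σσ²ᵢ = 1.15² + 1.52² + 0.93² = 4.4978
Covariances σ_ij = r_ij · s_i · s_j:
  σ(Item 1,Item 2) = 0.04 × 1.15 × 1.52 = 0.0699
  σ(Item 1,Item 3) = 0.18 × 1.15 × 0.93 = 0.1925
  σ(Item 2,Item 3) = 0.23 × 1.52 × 0.93 = 0.3251
σ²_T = Σσ²ᵢ + 2·Σσ_ij = 4.4978 + 2 × 0.5875 = 5.6728
α = (3/2)·(1 − 4.4978/5.6728) = 0.31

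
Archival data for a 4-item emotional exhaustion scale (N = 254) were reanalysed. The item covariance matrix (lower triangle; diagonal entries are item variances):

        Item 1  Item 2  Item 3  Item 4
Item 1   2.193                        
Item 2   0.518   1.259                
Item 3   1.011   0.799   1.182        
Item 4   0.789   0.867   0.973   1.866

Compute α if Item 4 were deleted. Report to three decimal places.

Remaining items: Item 1, Item 2, Item 3 (k = 3).
ΣVar(i) = 2.193 + 1.259 + 1.182 = 4.634
σ²_total = 4.634 + 2 × 2.328 = 9.290
α (item deleted) = (3/2)·(1 − 4.634/9.290) = 0.752

α = 0.752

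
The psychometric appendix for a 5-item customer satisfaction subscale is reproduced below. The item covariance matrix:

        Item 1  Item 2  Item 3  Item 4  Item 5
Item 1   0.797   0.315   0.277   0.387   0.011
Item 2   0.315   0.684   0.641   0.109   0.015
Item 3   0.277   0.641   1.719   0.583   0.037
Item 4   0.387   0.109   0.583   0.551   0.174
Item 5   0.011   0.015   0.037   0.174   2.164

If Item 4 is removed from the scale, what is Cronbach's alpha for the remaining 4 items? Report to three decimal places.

α = 0.434

Remaining items: Item 1, Item 2, Item 3, Item 5 (k = 4).
Σσ²ᵢ = 0.797 + 0.684 + 1.719 + 2.164 = 5.364
σ²_T = 5.364 + 2 × 1.296 = 7.956
α (item deleted) = (4/3)·(1 − 5.364/7.956) = 0.434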